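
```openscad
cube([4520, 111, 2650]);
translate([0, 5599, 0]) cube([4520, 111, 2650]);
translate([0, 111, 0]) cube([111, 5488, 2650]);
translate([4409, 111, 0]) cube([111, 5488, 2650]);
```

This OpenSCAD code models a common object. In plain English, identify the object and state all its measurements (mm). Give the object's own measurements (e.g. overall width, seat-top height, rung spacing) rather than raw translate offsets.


The wall frame of a small rectangular building: four walls, each 2650 mm tall and 111 mm thick, enclosing a footprint 4520 mm (x) by 5710 mm (y) outside-to-outside, with no floor or roof. The front and back walls (the −y and +y sides) span the full width; the two side walls fit between them.


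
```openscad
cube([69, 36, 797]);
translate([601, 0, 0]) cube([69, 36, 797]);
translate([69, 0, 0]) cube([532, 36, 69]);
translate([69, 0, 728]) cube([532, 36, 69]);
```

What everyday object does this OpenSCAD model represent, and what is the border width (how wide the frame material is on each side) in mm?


A picture frame. The border width is 69 mm.

Four thin pieces enclosing a rectangular opening — a picture frame. The two full-height stiles are 797 mm tall; the top rail sits at z = 728 and is 69 mm tall, so the border above the opening is 797 − 728 = 69 mm, matching the stile x-width.


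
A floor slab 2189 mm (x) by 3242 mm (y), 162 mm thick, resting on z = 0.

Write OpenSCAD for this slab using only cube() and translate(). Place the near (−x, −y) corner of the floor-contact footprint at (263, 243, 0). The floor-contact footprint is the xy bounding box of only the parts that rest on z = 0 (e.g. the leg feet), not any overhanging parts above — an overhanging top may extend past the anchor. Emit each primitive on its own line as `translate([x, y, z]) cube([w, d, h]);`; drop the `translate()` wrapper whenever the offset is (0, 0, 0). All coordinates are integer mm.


translate([263, 243, 0]) cube([2189, 3242, 162]);


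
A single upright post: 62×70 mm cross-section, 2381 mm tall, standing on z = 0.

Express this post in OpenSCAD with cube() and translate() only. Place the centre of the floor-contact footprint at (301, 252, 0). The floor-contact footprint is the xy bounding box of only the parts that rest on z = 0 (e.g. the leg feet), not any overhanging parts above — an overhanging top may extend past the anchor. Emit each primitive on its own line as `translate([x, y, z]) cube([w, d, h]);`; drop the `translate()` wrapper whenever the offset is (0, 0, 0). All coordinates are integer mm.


translate([270, 217, 0]) cube([62, 70, 2381]);


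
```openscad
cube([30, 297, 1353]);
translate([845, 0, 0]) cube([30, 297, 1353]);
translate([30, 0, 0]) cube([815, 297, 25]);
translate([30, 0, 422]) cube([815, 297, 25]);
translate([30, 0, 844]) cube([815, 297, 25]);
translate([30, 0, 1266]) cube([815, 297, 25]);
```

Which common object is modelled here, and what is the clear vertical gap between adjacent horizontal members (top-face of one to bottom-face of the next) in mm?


A bookshelf. The clear shelf gap is 397 mm.

Two tall side panels with 4 horizontal boards between them — a bookshelf. The first two shelf undersides are at z = 0 and z = 422; with shelf thickness 25, the clear gap is 422 − 0 − 25 = 397 mm.


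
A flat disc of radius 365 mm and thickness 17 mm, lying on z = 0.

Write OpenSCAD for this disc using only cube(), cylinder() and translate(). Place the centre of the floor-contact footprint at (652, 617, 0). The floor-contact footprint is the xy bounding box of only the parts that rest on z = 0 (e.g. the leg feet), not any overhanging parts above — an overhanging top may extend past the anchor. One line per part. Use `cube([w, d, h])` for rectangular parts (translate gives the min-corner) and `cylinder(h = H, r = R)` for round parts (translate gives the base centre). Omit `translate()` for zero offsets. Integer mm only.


translate([652, 617, 0]) cylinder(h = 17, r = 365);


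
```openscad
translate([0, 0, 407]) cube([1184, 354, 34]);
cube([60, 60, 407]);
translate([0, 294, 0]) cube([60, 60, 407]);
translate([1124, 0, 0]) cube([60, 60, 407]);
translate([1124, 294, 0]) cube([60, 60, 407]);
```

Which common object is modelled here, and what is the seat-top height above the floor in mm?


A bench. The seat-top height is 441 mm.

A long slab on four corner posts — a bench. The slab sits at z = 407 with thickness 34, so the top is 407 + 34 = 441 mm.


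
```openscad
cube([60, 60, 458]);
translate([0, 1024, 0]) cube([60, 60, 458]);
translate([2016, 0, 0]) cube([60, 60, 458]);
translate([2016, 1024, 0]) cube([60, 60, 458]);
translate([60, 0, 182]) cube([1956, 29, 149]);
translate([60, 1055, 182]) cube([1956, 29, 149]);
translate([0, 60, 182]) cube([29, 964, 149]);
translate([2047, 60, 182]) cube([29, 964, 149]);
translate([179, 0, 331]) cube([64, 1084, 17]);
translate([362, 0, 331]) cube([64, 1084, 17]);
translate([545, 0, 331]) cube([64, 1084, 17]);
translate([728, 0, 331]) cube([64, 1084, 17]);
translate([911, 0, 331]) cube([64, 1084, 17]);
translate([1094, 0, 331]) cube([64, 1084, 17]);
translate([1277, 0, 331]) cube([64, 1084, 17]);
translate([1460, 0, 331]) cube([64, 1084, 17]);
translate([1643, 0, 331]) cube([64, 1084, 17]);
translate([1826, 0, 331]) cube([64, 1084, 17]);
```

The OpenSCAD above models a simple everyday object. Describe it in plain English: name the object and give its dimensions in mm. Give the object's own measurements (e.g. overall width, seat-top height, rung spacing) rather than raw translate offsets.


A bed frame 2076 mm long (x) by 1084 mm wide (y). Four 60×60 mm corner posts, 458 mm tall, at the corners of the footprint. Four rails of 29 mm thickness and 149 mm height run between adjacent posts with their undersides at z = 182 mm, their outer faces flush with the outside of the frame (the two x-running rails run between the posts' inner faces; the two y-running rails run between the posts' inner faces). 10 slats, each 64 mm wide (x) and 17 mm thick, lie across the top of the two x-running rails, running the full 1084 mm width of the frame in y; along x they sit between the end posts with a 119 mm gap after the −x posts and between neighbouring slats, leaving 126 mm before the +x posts.


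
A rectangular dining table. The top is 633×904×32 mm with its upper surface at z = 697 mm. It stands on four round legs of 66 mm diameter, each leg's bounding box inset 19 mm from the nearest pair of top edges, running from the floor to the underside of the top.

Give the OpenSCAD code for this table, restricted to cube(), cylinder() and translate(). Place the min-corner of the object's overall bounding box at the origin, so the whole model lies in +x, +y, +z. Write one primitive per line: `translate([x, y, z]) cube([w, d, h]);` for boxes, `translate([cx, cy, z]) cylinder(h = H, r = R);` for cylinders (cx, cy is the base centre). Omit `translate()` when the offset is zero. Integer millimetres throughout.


translate([0, 0, 665]) cube([633, 904, 32]);
translate([52, 52, 0]) cylinder(h = 665, r = 33);
translate([581, 52, 0]) cylinder(h = 665, r = 33);
translate([52, 852, 0]) cylinder(h = 665, r = 33);
translate([581, 852, 0]) cylinder(h = 665, r = 33);


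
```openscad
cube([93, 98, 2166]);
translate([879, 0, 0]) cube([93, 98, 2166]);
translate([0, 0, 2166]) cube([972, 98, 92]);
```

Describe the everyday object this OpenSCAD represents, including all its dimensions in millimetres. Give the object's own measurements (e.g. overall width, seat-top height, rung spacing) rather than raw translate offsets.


A door frame. The clear opening is 786 mm wide and 2166 mm high. Two 93 mm wide jambs, 98 mm deep, stand either side of the opening from the floor to the top of the opening. A 92 mm thick head sits across the top of both jambs, spanning the full outside width of the frame.


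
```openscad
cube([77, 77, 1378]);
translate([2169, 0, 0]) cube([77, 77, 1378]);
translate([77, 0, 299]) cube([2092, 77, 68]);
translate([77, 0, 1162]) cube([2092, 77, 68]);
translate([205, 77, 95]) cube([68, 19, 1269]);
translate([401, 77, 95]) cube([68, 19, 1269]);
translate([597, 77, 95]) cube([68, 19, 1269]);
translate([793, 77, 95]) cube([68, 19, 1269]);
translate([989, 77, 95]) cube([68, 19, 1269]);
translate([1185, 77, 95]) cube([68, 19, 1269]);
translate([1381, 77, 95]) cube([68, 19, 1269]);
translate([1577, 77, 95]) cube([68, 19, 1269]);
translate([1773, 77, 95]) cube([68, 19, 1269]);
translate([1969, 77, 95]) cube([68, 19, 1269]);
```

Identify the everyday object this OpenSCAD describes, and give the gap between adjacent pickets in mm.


A fence section. The picket gap is 128 mm.

Two posts, two rails, 10 pickets — a fence section. Span 2092 mm holds 10 pickets of 68 mm with 11 equal gaps: ⌊(2092 − 10·68) / 11⌋ = 128 mm.


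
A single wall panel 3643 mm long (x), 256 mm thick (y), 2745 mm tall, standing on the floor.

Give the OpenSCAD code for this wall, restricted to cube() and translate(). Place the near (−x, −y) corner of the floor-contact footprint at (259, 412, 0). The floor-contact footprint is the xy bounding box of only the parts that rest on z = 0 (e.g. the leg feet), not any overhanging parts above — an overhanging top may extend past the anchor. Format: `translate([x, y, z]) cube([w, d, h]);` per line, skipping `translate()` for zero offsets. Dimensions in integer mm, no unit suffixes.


translate([259, 412, 0]) cube([3643, 256, 2745]);


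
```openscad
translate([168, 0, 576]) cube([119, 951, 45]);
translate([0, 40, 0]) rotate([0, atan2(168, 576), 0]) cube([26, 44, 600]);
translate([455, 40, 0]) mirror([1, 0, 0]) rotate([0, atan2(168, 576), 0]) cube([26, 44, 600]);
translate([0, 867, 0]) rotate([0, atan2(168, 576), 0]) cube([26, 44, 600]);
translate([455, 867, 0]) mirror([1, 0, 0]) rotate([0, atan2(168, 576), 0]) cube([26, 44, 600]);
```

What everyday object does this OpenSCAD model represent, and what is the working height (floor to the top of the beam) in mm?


A sawhorse. The overall height is 621 mm.

A beam across two mirrored pairs of raked legs — a sawhorse. The beam's underside is at z = 576 (matching the legs' vertical rise in atan2(168, 576)) and the beam is 45 mm tall, so its top is at 576 + 45 = 621 mm. The raked legs top out at the beam's underside, so that is the highest point.


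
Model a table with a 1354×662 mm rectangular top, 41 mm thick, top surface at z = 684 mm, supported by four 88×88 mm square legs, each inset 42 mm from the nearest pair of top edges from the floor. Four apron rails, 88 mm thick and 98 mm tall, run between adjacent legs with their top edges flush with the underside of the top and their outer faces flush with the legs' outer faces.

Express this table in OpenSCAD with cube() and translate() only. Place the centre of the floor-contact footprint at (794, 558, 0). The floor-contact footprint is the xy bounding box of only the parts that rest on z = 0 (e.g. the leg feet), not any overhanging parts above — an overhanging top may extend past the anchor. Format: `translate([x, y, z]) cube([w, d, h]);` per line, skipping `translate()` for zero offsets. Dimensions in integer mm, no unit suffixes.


translate([117, 227, 643]) cube([1354, 662, 41]);
translate([159, 269, 0]) cube([88, 88, 643]);
translate([1341, 269, 0]) cube([88, 88, 643]);
translate([159, 759, 0]) cube([88, 88, 643]);
translate([1341, 759, 0]) cube([88, 88, 643]);
translate([247, 269, 545]) cube([1094, 88, 98]);
translate([247, 759, 545]) cube([1094, 88, 98]);
translate([159, 357, 545]) cube([88, 402, 98]);
translate([1341, 357, 545]) cube([88, 402, 98]);


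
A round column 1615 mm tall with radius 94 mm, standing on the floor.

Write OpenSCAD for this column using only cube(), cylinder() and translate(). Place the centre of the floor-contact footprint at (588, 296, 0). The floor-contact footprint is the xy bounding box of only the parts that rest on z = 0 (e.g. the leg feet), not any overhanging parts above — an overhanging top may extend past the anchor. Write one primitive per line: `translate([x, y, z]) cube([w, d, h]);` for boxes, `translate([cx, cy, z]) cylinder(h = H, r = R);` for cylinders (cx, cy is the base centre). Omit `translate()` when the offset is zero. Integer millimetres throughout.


translate([588, 296, 0]) cylinder(h = 1615, r = 94);


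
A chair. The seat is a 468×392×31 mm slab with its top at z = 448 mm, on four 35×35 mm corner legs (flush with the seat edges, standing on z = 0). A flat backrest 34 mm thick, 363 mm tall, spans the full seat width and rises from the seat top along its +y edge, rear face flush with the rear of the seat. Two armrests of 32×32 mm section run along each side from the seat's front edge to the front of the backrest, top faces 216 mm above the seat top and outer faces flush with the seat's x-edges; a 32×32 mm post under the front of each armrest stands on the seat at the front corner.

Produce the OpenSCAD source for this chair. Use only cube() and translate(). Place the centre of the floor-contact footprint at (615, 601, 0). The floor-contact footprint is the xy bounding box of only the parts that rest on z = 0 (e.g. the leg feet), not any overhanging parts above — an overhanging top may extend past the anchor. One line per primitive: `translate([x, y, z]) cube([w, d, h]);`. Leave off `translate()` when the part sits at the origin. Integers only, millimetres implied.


translate([381, 405, 417]) cube([468, 392, 31]);
translate([381, 405, 0]) cube([35, 35, 417]);
translate([814, 405, 0]) cube([35, 35, 417]);
translate([381, 762, 0]) cube([35, 35, 417]);
translate([814, 762, 0]) cube([35, 35, 417]);
translate([381, 763, 448]) cube([468, 34, 363]);
translate([381, 405, 632]) cube([32, 358, 32]);
translate([817, 405, 632]) cube([32, 358, 32]);
translate([381, 405, 448]) cube([32, 32, 184]);
translate([817, 405, 448]) cube([32, 32, 184]);


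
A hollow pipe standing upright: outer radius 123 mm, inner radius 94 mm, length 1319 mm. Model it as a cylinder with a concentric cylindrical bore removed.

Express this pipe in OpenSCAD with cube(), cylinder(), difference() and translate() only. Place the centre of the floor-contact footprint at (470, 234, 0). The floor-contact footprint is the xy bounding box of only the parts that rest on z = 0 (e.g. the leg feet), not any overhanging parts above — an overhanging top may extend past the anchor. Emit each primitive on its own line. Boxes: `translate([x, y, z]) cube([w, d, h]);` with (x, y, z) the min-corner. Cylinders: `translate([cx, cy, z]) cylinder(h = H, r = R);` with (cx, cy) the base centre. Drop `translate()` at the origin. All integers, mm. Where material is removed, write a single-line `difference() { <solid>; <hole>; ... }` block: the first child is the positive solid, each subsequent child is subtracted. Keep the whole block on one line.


difference() { translate([470, 234, 0]) cylinder(h = 1319, r = 123); translate([470, 234, 0]) cylinder(h = 1319, r = 94); }


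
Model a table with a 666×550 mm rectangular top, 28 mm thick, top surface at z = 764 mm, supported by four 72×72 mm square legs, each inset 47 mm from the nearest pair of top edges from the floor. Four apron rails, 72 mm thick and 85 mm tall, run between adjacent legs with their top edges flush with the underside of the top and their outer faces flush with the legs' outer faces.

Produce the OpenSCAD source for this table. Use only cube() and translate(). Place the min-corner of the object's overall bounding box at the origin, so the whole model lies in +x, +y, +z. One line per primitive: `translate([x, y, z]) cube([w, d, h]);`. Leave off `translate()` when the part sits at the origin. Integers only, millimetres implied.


// leg_h = 764 - 28 = 736
// apron z = 736 - 85 = 651
translate([0, 0, 736]) cube([666, 550, 28]);
translate([47, 47, 0]) cube([72, 72, 736]);
translate([547, 47, 0]) cube([72, 72, 736]);
translate([47, 431, 0]) cube([72, 72, 736]);
translate([547, 431, 0]) cube([72, 72, 736]);
translate([119, 47, 651]) cube([428, 72, 85]);
translate([119, 431, 651]) cube([428, 72, 85]);
translate([47, 119, 651]) cube([72, 312, 85]);
translate([547, 119, 651]) cube([72, 312, 85]);


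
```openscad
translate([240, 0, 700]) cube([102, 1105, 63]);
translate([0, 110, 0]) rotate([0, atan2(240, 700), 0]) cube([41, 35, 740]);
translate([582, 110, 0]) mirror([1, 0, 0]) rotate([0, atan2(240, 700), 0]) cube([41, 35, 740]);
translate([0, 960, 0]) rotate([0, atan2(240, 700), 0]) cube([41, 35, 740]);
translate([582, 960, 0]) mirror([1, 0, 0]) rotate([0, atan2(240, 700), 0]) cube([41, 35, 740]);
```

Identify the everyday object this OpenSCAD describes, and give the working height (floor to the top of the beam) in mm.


A sawhorse. The overall height is 763 mm.

A beam across two mirrored pairs of raked legs — a sawhorse. The beam's underside is at z = 700 (matching the legs' vertical rise in atan2(240, 700)) and the beam is 63 mm tall, so its top is at 700 + 63 = 763 mm. The raked legs top out at the beam's underside, so that is the highest point.


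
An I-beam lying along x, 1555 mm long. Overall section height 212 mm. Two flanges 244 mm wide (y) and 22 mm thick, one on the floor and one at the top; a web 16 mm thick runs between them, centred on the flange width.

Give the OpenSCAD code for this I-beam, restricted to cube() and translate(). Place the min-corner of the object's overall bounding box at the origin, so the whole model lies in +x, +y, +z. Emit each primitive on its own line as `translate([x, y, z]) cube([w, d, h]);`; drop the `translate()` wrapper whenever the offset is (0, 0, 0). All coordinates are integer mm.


cube([1555, 244, 22]);
translate([0, 114, 22]) cube([1555, 16, 168]);
translate([0, 0, 190]) cube([1555, 244, 22]);


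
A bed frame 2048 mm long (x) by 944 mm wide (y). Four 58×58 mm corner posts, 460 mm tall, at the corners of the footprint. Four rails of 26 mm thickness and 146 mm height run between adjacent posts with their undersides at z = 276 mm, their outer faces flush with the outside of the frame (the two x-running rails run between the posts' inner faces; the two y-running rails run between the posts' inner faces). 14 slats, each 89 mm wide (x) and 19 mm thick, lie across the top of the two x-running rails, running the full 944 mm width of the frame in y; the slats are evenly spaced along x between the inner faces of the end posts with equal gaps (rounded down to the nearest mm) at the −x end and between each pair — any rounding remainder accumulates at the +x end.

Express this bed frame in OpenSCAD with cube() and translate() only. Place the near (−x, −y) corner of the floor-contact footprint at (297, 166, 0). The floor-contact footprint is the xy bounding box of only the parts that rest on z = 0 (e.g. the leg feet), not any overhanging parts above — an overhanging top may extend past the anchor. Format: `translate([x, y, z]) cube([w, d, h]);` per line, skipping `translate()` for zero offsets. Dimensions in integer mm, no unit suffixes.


// slat z = rail_z + rail_h = 276 + 146 = 422
// slat gap = ⌊(1932 − 14·89) / 15⌋ = 45
translate([297, 166, 0]) cube([58, 58, 460]);
translate([297, 1052, 0]) cube([58, 58, 460]);
translate([2287, 166, 0]) cube([58, 58, 460]);
translate([2287, 1052, 0]) cube([58, 58, 460]);
translate([355, 166, 276]) cube([1932, 26, 146]);
translate([355, 1084, 276]) cube([1932, 26, 146]);
translate([297, 224, 276]) cube([26, 828, 146]);
translate([2319, 224, 276]) cube([26, 828, 146]);
translate([400, 166, 422]) cube([89, 944, 19]);
translate([534, 166, 422]) cube([89, 944, 19]);
translate([668, 166, 422]) cube([89, 944, 19]);
translate([802, 166, 422]) cube([89, 944, 19]);
translate([936, 166, 422]) cube([89, 944, 19]);
translate([1070, 166, 422]) cube([89, 944, 19]);
translate([1204, 166, 422]) cube([89, 944, 19]);
translate([1338, 166, 422]) cube([89, 944, 19]);
translate([1472, 166, 422]) cube([89, 944, 19]);
translate([1606, 166, 422]) cube([89, 944, 19]);
translate([1740, 166, 422]) cube([89, 944, 19]);
translate([1874, 166, 422]) cube([89, 944, 19]);
translate([2008, 166, 422]) cube([89, 944, 19]);
translate([2142, 166, 422]) cube([89, 944, 19]);


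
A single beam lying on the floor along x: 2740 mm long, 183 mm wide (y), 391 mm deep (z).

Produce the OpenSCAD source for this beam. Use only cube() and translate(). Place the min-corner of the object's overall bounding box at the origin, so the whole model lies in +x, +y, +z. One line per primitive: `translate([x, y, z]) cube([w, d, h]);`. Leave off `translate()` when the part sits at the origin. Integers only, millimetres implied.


cube([2740, 183, 391]);


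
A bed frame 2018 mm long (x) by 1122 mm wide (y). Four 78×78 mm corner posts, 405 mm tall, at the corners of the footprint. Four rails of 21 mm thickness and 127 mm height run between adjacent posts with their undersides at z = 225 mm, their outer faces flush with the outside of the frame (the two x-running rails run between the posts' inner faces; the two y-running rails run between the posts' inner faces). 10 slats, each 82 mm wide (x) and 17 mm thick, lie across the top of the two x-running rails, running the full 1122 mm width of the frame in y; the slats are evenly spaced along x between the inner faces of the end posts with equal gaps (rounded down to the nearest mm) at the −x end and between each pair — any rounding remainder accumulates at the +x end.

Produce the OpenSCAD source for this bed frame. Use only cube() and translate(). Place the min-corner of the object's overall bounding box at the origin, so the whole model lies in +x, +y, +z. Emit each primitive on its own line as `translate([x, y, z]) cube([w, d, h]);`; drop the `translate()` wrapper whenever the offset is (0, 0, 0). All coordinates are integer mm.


cube([78, 78, 405]);
translate([0, 1044, 0]) cube([78, 78, 405]);
translate([1940, 0, 0]) cube([78, 78, 405]);
translate([1940, 1044, 0]) cube([78, 78, 405]);
translate([78, 0, 225]) cube([1862, 21, 127]);
translate([78, 1101, 225]) cube([1862, 21, 127]);
translate([0, 78, 225]) cube([21, 966, 127]);
translate([1997, 78, 225]) cube([21, 966, 127]);
translate([172, 0, 352]) cube([82, 1122, 17]);
translate([348, 0, 352]) cube([82, 1122, 17]);
translate([524, 0, 352]) cube([82, 1122, 17]);
translate([700, 0, 352]) cube([82, 1122, 17]);
translate([876, 0, 352]) cube([82, 1122, 17]);
translate([1052, 0, 352]) cube([82, 1122, 17]);
translate([1228, 0, 352]) cube([82, 1122, 17]);
translate([1404, 0, 352]) cube([82, 1122, 17]);
translate([1580, 0, 352]) cube([82, 1122, 17]);
translate([1756, 0, 352]) cube([82, 1122, 17]);


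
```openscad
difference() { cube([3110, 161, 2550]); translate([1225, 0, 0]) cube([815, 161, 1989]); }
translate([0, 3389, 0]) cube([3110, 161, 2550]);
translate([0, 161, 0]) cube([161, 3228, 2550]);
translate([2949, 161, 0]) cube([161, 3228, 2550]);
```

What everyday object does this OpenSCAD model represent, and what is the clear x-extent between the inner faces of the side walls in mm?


A single room. The interior width is 2788 mm.

Four walls enclosing a rectangle with a door in the front wall — a room. Outside width 3110 minus two 161 mm walls gives 2788 mm.


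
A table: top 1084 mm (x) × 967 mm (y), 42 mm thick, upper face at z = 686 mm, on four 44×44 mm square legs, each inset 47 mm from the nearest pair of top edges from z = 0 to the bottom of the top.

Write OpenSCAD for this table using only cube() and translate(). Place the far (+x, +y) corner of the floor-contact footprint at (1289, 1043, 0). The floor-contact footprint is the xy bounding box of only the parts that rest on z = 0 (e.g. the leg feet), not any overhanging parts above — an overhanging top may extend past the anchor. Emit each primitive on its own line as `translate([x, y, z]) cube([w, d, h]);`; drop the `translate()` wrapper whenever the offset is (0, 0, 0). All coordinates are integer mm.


translate([252, 123, 644]) cube([1084, 967, 42]);
translate([299, 170, 0]) cube([44, 44, 644]);
translate([1245, 170, 0]) cube([44, 44, 644]);
translate([299, 999, 0]) cube([44, 44, 644]);
translate([1245, 999, 0]) cube([44, 44, 644]);


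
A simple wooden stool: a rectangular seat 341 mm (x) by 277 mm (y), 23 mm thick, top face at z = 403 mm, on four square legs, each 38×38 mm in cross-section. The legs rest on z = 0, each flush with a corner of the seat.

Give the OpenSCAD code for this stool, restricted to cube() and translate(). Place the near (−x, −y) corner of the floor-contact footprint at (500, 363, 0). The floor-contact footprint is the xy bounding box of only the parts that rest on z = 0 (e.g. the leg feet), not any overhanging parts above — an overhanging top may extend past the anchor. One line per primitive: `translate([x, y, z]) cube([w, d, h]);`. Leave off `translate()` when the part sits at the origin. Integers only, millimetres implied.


// leg_h = 403 - 23 = 380
translate([500, 363, 380]) cube([341, 277, 23]);
translate([500, 363, 0]) cube([38, 38, 380]);
translate([803, 363, 0]) cube([38, 38, 380]);
translate([500, 602, 0]) cube([38, 38, 380]);
translate([803, 602, 0]) cube([38, 38, 380]);


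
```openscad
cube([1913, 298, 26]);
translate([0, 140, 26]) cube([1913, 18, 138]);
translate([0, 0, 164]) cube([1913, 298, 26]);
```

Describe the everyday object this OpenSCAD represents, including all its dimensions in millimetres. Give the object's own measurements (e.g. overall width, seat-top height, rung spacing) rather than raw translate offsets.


An I-beam lying along x, 1913 mm long. Overall section height 190 mm. Two flanges 298 mm wide (y) and 26 mm thick, one on the floor and one at the top; a web 18 mm thick runs between them, centred on the flange width.


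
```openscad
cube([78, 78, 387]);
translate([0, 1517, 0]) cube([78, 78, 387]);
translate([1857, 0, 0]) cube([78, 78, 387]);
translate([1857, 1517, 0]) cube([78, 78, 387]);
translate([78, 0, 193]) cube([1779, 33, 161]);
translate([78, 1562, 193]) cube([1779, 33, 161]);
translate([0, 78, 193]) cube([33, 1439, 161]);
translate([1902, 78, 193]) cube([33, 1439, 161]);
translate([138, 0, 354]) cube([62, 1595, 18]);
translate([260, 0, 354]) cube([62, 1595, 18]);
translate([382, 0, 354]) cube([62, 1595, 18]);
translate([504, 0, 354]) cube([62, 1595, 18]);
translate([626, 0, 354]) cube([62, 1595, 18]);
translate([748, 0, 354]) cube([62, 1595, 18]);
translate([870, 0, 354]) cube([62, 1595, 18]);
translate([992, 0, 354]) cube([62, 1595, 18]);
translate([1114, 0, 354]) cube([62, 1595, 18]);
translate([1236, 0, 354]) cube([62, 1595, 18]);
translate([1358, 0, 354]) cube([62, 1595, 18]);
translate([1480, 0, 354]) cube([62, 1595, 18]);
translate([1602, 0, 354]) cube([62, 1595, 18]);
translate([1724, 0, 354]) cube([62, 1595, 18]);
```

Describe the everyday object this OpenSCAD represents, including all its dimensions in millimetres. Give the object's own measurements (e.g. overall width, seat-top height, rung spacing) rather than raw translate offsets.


A bed frame 1935 mm long (x) by 1595 mm wide (y). Four 78×78 mm corner posts, 387 mm tall, at the corners of the footprint. Four rails of 33 mm thickness and 161 mm height run between adjacent posts with their undersides at z = 193 mm, their outer faces flush with the outside of the frame (the two x-running rails run between the posts' inner faces; the two y-running rails run between the posts' inner faces). 14 slats, each 62 mm wide (x) and 18 mm thick, lie across the top of the two x-running rails, running the full 1595 mm width of the frame in y; along x they sit between the end posts with a 60 mm gap after the −x posts and between neighbouring slats, leaving 71 mm before the +x posts.


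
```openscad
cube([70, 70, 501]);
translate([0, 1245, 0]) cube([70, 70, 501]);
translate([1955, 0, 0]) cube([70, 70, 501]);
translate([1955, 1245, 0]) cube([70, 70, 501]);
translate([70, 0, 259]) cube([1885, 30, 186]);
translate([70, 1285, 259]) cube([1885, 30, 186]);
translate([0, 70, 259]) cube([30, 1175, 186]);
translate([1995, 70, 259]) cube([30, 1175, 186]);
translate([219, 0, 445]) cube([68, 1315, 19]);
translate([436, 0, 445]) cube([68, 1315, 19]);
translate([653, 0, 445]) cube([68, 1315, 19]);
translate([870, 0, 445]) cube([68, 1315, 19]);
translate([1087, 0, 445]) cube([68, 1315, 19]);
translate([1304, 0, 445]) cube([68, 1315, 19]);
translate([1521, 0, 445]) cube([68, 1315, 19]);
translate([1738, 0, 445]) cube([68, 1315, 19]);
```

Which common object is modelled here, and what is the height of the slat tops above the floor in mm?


A bed frame. The slat-top height is 464 mm.

Four posts, four rails, and a row of slats — a bed frame. Slats sit on the rails at z = 259 + 186 = 445; with slat thickness 19, the top is 464 mm.


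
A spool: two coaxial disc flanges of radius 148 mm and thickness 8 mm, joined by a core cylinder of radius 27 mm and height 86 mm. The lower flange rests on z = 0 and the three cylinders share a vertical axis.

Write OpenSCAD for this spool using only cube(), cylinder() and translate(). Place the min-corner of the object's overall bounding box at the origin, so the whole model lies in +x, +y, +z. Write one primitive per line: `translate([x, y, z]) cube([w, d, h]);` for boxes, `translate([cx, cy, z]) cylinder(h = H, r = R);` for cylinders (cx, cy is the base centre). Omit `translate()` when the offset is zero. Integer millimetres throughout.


translate([148, 148, 0]) cylinder(h = 8, r = 148);
translate([148, 148, 8]) cylinder(h = 86, r = 27);
translate([148, 148, 94]) cylinder(h = 8, r = 148);


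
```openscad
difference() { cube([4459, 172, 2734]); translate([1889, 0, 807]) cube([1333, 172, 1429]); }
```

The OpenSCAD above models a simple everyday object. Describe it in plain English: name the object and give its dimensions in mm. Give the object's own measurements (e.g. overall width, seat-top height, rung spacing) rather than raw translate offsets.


A wall 4459 mm long (x), 172 mm thick (y), 2734 mm tall, with a rectangular window opening cut through it. The opening is 1333 mm wide and 1429 mm tall; its sill is at z = 807 mm and its near (−x) edge is 1889 mm from the wall's −x end. The opening passes through the full wall thickness.


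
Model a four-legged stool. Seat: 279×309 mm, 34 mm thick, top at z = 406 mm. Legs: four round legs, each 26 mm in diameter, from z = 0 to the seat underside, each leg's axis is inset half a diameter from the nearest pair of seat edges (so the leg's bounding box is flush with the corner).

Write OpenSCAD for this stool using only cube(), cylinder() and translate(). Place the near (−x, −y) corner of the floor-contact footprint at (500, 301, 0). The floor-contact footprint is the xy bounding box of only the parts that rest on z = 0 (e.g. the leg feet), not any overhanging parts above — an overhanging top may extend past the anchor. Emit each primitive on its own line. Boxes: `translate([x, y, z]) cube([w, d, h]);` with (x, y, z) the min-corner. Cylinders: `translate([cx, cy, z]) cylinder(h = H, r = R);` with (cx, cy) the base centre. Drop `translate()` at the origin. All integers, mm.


// leg_h = 406 - 34 = 372
translate([500, 301, 372]) cube([279, 309, 34]);
translate([513, 314, 0]) cylinder(h = 372, r = 13);
translate([766, 314, 0]) cylinder(h = 372, r = 13);
translate([513, 597, 0]) cylinder(h = 372, r = 13);
translate([766, 597, 0]) cylinder(h = 372, r = 13);


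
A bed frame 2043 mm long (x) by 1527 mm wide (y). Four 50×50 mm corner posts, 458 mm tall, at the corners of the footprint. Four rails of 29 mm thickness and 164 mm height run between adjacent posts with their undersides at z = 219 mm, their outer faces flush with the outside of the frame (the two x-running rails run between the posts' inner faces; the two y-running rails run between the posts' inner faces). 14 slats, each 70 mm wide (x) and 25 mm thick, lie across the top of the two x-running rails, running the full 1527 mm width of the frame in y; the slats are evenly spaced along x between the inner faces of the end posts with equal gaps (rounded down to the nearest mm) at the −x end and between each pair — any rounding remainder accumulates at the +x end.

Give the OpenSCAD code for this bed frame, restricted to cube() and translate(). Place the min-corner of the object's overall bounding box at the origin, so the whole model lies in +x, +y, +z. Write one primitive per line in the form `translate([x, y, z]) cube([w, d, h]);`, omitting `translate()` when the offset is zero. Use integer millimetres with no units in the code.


cube([50, 50, 458]);
translate([0, 1477, 0]) cube([50, 50, 458]);
translate([1993, 0, 0]) cube([50, 50, 458]);
translate([1993, 1477, 0]) cube([50, 50, 458]);
translate([50, 0, 219]) cube([1943, 29, 164]);
translate([50, 1498, 219]) cube([1943, 29, 164]);
translate([0, 50, 219]) cube([29, 1427, 164]);
translate([2014, 50, 219]) cube([29, 1427, 164]);
translate([114, 0, 383]) cube([70, 1527, 25]);
translate([248, 0, 383]) cube([70, 1527, 25]);
translate([382, 0, 383]) cube([70, 1527, 25]);
translate([516, 0, 383]) cube([70, 1527, 25]);
translate([650, 0, 383]) cube([70, 1527, 25]);
translate([784, 0, 383]) cube([70, 1527, 25]);
translate([918, 0, 383]) cube([70, 1527, 25]);
translate([1052, 0, 383]) cube([70, 1527, 25]);
translate([1186, 0, 383]) cube([70, 1527, 25]);
translate([1320, 0, 383]) cube([70, 1527, 25]);
translate([1454, 0, 383]) cube([70, 1527, 25]);
translate([1588, 0, 383]) cube([70, 1527, 25]);
translate([1722, 0, 383]) cube([70, 1527, 25]);
translate([1856, 0, 383]) cube([70, 1527, 25]);


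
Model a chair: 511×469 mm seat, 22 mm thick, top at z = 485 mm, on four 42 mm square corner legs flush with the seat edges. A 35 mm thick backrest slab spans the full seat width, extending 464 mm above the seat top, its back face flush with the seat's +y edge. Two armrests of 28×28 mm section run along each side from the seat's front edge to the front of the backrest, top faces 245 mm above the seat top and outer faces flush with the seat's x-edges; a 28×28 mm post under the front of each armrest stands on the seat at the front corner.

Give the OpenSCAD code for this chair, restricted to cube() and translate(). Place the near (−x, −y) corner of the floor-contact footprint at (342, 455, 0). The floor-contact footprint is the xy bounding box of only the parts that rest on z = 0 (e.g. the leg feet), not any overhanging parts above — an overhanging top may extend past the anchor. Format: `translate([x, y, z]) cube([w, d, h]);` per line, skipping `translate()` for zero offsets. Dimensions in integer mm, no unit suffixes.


translate([342, 455, 463]) cube([511, 469, 22]);
translate([342, 455, 0]) cube([42, 42, 463]);
translate([811, 455, 0]) cube([42, 42, 463]);
translate([342, 882, 0]) cube([42, 42, 463]);
translate([811, 882, 0]) cube([42, 42, 463]);
translate([342, 889, 485]) cube([511, 35, 464]);
translate([342, 455, 702]) cube([28, 434, 28]);
translate([825, 455, 702]) cube([28, 434, 28]);
translate([342, 455, 485]) cube([28, 28, 217]);
translate([825, 455, 485]) cube([28, 28, 217]);


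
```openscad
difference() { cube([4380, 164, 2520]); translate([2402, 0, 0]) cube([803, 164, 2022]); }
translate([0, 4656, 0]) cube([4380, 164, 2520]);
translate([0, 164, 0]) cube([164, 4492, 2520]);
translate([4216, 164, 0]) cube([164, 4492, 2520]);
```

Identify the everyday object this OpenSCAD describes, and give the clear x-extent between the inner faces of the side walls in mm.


A single room. The interior width is 4052 mm.

Four walls enclosing a rectangle with a door in the front wall — a room. Outside width 4380 minus two 164 mm walls gives 4052 mm.


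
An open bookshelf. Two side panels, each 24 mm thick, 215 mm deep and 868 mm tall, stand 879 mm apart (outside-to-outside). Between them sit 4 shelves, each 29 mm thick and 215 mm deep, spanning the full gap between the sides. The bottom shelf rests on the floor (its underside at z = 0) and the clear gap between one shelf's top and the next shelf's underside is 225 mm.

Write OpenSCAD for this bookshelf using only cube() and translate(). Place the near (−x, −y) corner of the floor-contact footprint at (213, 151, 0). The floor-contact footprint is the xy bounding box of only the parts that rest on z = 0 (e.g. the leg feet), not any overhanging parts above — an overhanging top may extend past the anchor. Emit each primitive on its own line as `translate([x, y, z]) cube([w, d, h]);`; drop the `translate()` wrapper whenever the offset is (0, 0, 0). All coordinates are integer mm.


translate([213, 151, 0]) cube([24, 215, 868]);
translate([1068, 151, 0]) cube([24, 215, 868]);
translate([237, 151, 0]) cube([831, 215, 29]);
translate([237, 151, 254]) cube([831, 215, 29]);
translate([237, 151, 508]) cube([831, 215, 29]);
translate([237, 151, 762]) cube([831, 215, 29]);


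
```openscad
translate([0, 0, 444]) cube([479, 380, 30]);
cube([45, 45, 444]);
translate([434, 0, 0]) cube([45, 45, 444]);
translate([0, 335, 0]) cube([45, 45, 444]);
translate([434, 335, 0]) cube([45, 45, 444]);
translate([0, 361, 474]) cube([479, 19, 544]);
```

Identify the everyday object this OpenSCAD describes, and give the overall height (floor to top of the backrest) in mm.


A chair. The overall height is 1018 mm.

A slab on four corner posts with a tall panel at the back — a chair. The seat slab sits at z = 444 with thickness 30, and the 544 mm backrest starts at the seat top, so the overall height is 444 + 30 + 544 = 1018 mm.


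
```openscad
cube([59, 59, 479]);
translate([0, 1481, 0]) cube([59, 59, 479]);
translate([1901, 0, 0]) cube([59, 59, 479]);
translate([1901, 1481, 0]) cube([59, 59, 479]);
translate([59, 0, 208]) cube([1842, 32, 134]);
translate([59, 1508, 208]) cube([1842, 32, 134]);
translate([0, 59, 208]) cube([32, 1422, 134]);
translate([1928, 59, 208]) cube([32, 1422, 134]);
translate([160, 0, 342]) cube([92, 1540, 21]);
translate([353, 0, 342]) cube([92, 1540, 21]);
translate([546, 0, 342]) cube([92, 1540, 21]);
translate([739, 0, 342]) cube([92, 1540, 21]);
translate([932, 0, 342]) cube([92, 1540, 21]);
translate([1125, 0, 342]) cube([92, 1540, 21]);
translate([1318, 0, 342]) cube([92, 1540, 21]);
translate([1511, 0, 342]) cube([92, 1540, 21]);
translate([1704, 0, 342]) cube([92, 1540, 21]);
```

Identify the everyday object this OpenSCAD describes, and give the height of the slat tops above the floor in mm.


A bed frame. The slat-top height is 363 mm.

Four posts, four rails, and a row of slats — a bed frame. Slats sit on the rails at z = 208 + 134 = 342; with slat thickness 21, the top is 363 mm.


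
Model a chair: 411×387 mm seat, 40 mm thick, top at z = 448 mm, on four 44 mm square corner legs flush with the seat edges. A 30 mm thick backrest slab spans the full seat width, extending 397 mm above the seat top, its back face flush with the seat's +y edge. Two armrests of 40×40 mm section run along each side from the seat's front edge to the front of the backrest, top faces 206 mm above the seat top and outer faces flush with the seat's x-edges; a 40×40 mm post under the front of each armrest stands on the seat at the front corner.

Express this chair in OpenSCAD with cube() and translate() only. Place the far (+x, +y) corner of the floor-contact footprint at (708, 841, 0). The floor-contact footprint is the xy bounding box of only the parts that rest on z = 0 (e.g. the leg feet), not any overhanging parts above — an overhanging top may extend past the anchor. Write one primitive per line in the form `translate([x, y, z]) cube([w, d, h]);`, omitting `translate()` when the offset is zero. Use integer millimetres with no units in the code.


translate([297, 454, 408]) cube([411, 387, 40]);
translate([297, 454, 0]) cube([44, 44, 408]);
translate([664, 454, 0]) cube([44, 44, 408]);
translate([297, 797, 0]) cube([44, 44, 408]);
translate([664, 797, 0]) cube([44, 44, 408]);
translate([297, 811, 448]) cube([411, 30, 397]);
translate([297, 454, 614]) cube([40, 357, 40]);
translate([668, 454, 614]) cube([40, 357, 40]);
translate([297, 454, 448]) cube([40, 40, 166]);
translate([668, 454, 448]) cube([40, 40, 166]);


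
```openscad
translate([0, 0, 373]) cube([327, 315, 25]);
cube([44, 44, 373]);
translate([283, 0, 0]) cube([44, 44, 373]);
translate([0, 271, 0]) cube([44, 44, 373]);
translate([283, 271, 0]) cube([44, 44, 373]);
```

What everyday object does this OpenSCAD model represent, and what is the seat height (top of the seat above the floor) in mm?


A stool. The seat height is 398 mm.

A 327×315×25 slab at z = 373 on four corner posts — a stool. The seat top is 373 + 25 = 398 mm.
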